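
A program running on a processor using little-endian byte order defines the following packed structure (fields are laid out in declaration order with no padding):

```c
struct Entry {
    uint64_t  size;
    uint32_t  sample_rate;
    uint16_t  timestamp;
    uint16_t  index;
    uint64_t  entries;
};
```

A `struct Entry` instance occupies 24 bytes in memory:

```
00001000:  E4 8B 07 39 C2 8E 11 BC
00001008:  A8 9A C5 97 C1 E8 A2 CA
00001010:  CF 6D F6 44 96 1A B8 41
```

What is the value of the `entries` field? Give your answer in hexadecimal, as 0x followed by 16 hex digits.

0x41B81A9644F66DCF

`entries` follows `size` (8 B), `sample_rate` (4 B), `timestamp` (2 B), `index` (2 B), so it starts at offset 8 + 4 + 2 + 2 = 16 and occupies 8 bytes.
Bytes at offsets 16..23: CF 6D F6 44 96 1A B8 41.
Little-endian: lowest address holds the least-significant byte.
Reassemble most-significant byte first: 41 B8 1A 96 44 F6 6D CF → 0x41B81A9644F66DCF.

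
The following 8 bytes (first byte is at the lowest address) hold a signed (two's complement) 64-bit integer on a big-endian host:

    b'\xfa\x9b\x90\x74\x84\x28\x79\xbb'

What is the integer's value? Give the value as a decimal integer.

Big-endian stores the most-significant byte at the lowest address.
The bytes are already most-significant first: 0xFA9B9074842879BB.
Top bit is set, so as a signed 64-bit value this is 0xFA9B9074842879BB − 2^64 = -388558112729564741.

-388558112729564741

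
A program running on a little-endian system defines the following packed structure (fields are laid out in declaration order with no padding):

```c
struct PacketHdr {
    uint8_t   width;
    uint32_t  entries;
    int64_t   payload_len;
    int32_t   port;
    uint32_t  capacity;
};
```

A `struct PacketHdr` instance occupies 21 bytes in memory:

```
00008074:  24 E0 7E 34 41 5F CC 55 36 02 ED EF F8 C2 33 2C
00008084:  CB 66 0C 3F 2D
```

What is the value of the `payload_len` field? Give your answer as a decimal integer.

-508927639112266657

`payload_len` follows `width` (1 B), `entries` (4 B), so it starts at offset 1 + 4 = 5 and occupies 8 bytes.
Bytes at offsets 5..12: 5F CC 55 36 02 ED EF F8.
Little-endian: lowest address holds the least-significant byte.
Reassemble most-significant byte first: F8 EF ED 02 36 55 CC 5F → 0xF8EFED023655CC5F.
Top bit is set, so as a signed 64-bit value this is 0xF8EFED023655CC5F − 2^64 = -508927639112266657.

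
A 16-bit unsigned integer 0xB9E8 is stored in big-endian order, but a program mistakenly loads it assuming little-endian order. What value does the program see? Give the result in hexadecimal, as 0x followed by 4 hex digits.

0xE8B9

Stored big-endian, the bytes at ascending addresses are B9 E8.
Read back as little-endian, the first byte is least significant, giving 0xE8B9.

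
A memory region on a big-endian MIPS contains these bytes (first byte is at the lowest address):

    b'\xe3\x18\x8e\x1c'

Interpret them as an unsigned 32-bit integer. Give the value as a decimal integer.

3810037276

In big-endian order the high byte comes first in memory.
The bytes are already most-significant first: 0xE3188E1C.
0xE3188E1C = 3810037276.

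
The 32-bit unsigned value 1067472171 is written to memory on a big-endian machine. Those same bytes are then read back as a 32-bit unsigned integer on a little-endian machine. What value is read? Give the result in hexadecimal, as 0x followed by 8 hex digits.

1067472171 in 32-bit hexadecimal is 0x3FA0552B.
Stored big-endian, the bytes at ascending addresses are 3F A0 55 2B.
Read back as little-endian, the first byte is least significant, giving 0x2B55A03F.

0x2B55A03F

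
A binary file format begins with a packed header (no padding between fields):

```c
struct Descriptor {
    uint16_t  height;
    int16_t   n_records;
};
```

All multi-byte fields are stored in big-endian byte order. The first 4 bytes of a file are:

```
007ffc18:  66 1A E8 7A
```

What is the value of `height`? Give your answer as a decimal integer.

`height` is the first field, at byte offset 0, occupying 2 bytes.
Bytes at offsets 0..1: 66 1A.
Big-endian: lowest address holds the most-significant byte.
The bytes are already most-significant first: 0x661A.
0x661A = 26138.

26138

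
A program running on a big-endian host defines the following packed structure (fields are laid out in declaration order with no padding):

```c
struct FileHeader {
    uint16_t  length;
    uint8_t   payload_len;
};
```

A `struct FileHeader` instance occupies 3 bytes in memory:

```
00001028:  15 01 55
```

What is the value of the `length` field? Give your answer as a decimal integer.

5377

`length` is the first field, at byte offset 0, occupying 2 bytes.
Bytes at offsets 0..1: 15 01.
Big-endian stores the most-significant byte at the lowest address.
The bytes are already most-significant first: 0x1501.
0x1501 = 5377.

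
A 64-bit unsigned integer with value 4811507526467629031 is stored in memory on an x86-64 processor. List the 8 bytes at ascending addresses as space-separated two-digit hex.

E7 AF 38 55 9A E8 C5 42

4811507526467629031 in hexadecimal, padded to 64 bits, is 0x42C5E89A5538AFE7.
Split into bytes (most-significant first): 42 C5 E8 9A 55 38 AF E7.
Little-endian stores the least-significant byte at the lowest address.
So at ascending addresses the bytes are E7 AF 38 55 9A E8 C5 42.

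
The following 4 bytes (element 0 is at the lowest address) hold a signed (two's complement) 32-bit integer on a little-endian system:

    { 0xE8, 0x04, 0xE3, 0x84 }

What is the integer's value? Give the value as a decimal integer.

Little-endian: lowest address holds the least-significant byte.
Reassemble most-significant byte first: 84 E3 04 E8 → 0x84E304E8.
Top bit is set, so as a signed 32-bit value this is 0x84E304E8 − 2^32 = -2065496856.

-2065496856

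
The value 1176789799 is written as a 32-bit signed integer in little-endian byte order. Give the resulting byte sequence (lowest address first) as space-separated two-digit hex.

27 63 24 46

1176789799 in hexadecimal, padded to 32 bits, is 0x46246327.
Split into bytes (most-significant first): 46 24 63 27.
In little-endian order the low byte comes first in memory.
So at ascending addresses the bytes are 27 63 24 46.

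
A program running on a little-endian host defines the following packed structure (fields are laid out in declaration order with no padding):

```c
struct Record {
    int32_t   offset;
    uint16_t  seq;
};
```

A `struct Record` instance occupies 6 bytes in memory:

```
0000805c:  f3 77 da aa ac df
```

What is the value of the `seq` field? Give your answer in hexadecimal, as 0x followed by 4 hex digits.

`seq` follows `offset` (4 bytes), so it starts at byte offset 4 and occupies 2 bytes.
Bytes at offsets 4..5: AC DF.
Little-endian: lowest address holds the least-significant byte.
Reassemble most-significant byte first: DF AC → 0xDFAC.

0xDFAC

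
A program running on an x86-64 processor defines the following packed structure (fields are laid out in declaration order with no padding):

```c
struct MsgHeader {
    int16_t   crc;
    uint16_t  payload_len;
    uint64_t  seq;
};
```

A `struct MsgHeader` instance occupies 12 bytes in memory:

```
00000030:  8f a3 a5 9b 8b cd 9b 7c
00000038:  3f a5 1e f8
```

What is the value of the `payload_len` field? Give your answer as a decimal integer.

`payload_len` follows `crc` (2 bytes), so it starts at byte offset 2 and occupies 2 bytes.
Bytes at offsets 2..3: A5 9B.
Little-endian: lowest address holds the least-significant byte.
Reassemble most-significant byte first: 9B A5 → 0x9BA5.
0x9BA5 = 39845.

39845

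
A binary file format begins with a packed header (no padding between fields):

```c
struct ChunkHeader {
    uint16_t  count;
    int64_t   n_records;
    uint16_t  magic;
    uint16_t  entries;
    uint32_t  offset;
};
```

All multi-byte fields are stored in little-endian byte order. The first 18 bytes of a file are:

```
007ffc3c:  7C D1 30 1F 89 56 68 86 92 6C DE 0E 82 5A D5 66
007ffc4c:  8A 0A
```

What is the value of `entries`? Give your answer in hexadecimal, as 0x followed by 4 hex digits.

0x5A82

`entries` follows `count` (2 B), `n_records` (8 B), `magic` (2 B), so it starts at offset 2 + 8 + 2 = 12 and occupies 2 bytes.
Bytes at offsets 12..13: 82 5A.
Little-endian: lowest address holds the least-significant byte.
Reassemble most-significant byte first: 5A 82 → 0x5A82.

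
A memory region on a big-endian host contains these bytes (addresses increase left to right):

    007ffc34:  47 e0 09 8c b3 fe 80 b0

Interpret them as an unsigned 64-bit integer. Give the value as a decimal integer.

Big-endian: lowest address holds the most-significant byte.
The bytes are already most-significant first: 0x47E0098CB3FE80B0.
0x47E0098CB3FE80B0 = 5179150071395942576.

5179150071395942576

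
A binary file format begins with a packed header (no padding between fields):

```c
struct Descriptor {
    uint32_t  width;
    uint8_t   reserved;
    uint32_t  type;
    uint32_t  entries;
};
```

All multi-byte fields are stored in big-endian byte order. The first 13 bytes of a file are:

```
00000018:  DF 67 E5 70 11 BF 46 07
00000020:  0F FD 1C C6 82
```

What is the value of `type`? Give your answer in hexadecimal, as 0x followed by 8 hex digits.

`type` follows `width` (4 B), `reserved` (1 B), so it starts at offset 4 + 1 = 5 and occupies 4 bytes.
Bytes at offsets 5..8: BF 46 07 0F.
In big-endian order the high byte comes first in memory.
The bytes are already most-significant first: 0xBF46070F.

0xBF46070F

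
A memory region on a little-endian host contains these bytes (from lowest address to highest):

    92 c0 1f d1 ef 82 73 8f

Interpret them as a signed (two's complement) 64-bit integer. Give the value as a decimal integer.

-8109994537446817646

In little-endian order the low byte comes first in memory.
Reassemble most-significant byte first: 8F 73 82 EF D1 1F C0 92 → 0x8F7382EFD11FC092.
Top bit is set, so as a signed 64-bit value this is 0x8F7382EFD11FC092 − 2^64 = -8109994537446817646.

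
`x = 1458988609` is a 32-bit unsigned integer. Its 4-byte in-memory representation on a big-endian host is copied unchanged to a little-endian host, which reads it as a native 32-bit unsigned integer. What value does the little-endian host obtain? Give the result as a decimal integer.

1097266774

1458988609 in 32-bit hexadecimal is 0x56F66641.
Stored big-endian, the bytes at ascending addresses are 56 F6 66 41.
Read back as little-endian, the first byte is least significant, giving 0x4166F656.
0x4166F656 = 1097266774.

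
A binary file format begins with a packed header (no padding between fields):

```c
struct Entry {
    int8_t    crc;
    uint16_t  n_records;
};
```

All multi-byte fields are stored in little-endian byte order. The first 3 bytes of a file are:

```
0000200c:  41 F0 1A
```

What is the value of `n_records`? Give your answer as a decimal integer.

6896

`n_records` follows `crc` (1 byte), so it starts at byte offset 1 and occupies 2 bytes.
Bytes at offsets 1..2: F0 1A.
Little-endian stores the least-significant byte at the lowest address.
Reassemble most-significant byte first: 1A F0 → 0x1AF0.
0x1AF0 = 6896.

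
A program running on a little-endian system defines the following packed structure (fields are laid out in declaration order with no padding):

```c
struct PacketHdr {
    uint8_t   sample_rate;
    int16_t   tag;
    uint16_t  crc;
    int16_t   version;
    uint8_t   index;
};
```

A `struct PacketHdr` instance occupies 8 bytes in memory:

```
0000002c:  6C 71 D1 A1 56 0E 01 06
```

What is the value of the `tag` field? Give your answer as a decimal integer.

-11919

`tag` follows `sample_rate` (1 byte), so it starts at byte offset 1 and occupies 2 bytes.
Bytes at offsets 1..2: 71 D1.
Little-endian stores the least-significant byte at the lowest address.
Reassemble most-significant byte first: D1 71 → 0xD171.
Top bit is set, so as a signed 16-bit value this is 0xD171 − 2^16 = -11919.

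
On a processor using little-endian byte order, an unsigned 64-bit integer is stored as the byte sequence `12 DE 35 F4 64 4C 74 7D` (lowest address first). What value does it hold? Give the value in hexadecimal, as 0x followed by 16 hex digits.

0x7D744C64F435DE12

Little-endian: lowest address holds the least-significant byte.
Reassemble most-significant byte first: 7D 74 4C 64 F4 35 DE 12 → 0x7D744C64F435DE12.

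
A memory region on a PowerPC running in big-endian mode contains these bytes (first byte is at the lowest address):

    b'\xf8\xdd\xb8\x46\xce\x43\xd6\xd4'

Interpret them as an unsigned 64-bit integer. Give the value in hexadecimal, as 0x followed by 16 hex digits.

In big-endian order the high byte comes first in memory.
The bytes are already most-significant first: 0xF8DDB846CE43D6D4.

0xF8DDB846CE43D6D4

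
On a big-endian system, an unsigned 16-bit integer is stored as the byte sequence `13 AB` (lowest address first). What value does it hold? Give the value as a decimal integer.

5035

Big-endian: lowest address holds the most-significant byte.
The bytes are already most-significant first: 0x13AB.
0x13AB = 5035.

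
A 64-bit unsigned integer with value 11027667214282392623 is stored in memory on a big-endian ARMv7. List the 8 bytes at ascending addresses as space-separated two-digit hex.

99 0A 24 E7 80 86 04 2F

11027667214282392623 in hexadecimal, padded to 64 bits, is 0x990A24E78086042F.
Split into bytes (most-significant first): 99 0A 24 E7 80 86 04 2F.
Big-endian: lowest address holds the most-significant byte.
So the memory order matches the most-significant-first order: 99 0A 24 E7 80 86 04 2F.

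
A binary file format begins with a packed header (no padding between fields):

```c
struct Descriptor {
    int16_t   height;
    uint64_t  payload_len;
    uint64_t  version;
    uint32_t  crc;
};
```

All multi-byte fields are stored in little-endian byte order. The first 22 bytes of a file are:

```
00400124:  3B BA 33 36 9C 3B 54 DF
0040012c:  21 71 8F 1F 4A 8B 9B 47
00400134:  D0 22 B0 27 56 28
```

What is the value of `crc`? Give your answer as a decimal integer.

`crc` follows `height` (2 B), `payload_len` (8 B), `version` (8 B), so it starts at offset 2 + 8 + 8 = 18 and occupies 4 bytes.
Bytes at offsets 18..21: B0 27 56 28.
Little-endian stores the least-significant byte at the lowest address.
Reassemble most-significant byte first: 28 56 27 B0 → 0x285627B0.
0x285627B0 = 676734896.

676734896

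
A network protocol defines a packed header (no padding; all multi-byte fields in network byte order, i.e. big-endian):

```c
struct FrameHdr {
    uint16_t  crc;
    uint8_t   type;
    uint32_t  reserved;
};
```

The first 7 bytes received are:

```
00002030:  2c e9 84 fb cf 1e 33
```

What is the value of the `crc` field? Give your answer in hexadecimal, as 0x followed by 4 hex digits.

`crc` is the first field, at byte offset 0, occupying 2 bytes.
Bytes at offsets 0..1: 2C E9.
In big-endian order the high byte comes first in memory.
The bytes are already most-significant first: 0x2CE9.

0x2CE9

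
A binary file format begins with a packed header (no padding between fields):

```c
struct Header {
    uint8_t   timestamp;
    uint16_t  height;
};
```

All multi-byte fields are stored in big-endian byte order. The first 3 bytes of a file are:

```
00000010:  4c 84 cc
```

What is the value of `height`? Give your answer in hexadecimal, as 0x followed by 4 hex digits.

`height` follows `timestamp` (1 byte), so it starts at byte offset 1 and occupies 2 bytes.
Bytes at offsets 1..2: 84 CC.
In big-endian order the high byte comes first in memory.
The bytes are already most-significant first: 0x84CC.

0x84CC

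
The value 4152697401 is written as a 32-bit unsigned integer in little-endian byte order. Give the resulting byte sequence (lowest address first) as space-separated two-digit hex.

4152697401 in hexadecimal, padded to 32 bits, is 0xF7852239.
Split into bytes (most-significant first): F7 85 22 39.
Little-endian: lowest address holds the least-significant byte.
So at ascending addresses the bytes are 39 22 85 F7.

39 22 85 F7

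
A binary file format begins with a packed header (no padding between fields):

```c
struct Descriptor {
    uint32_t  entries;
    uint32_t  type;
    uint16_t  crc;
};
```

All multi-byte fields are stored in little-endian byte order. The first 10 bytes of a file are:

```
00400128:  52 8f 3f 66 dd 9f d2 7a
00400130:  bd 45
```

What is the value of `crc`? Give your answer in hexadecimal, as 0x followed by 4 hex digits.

`crc` follows `entries` (4 B), `type` (4 B), so it starts at offset 4 + 4 = 8 and occupies 2 bytes.
Bytes at offsets 8..9: BD 45.
In little-endian order the low byte comes first in memory.
Reassemble most-significant byte first: 45 BD → 0x45BD.

0x45BD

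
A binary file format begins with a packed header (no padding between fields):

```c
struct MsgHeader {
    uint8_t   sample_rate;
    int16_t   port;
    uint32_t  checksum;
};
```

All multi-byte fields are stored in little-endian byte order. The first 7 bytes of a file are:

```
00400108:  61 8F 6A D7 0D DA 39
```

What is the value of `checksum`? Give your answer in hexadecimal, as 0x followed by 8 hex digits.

0x39DA0DD7

`checksum` follows `sample_rate` (1 B), `port` (2 B), so it starts at offset 1 + 2 = 3 and occupies 4 bytes.
Bytes at offsets 3..6: D7 0D DA 39.
Little-endian: lowest address holds the least-significant byte.
Reassemble most-significant byte first: 39 DA 0D D7 → 0x39DA0DD7.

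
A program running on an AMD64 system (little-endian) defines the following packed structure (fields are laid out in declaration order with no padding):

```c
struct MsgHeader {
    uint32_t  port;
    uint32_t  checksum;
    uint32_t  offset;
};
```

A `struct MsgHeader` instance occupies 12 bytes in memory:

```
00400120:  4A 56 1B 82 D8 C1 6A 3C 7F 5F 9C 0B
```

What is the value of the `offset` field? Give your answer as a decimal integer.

`offset` follows `port` (4 B), `checksum` (4 B), so it starts at offset 4 + 4 = 8 and occupies 4 bytes.
Bytes at offsets 8..11: 7F 5F 9C 0B.
Little-endian stores the least-significant byte at the lowest address.
Reassemble most-significant byte first: 0B 9C 5F 7F → 0x0B9C5F7F.
0x0B9C5F7F = 194797439.

194797439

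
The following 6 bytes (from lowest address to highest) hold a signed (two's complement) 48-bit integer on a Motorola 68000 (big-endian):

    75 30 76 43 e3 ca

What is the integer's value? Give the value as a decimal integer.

Big-endian stores the most-significant byte at the lowest address.
The bytes are already most-significant first: 0x75307643E3CA.
0x75307643E3CA = 128851003040714.

128851003040714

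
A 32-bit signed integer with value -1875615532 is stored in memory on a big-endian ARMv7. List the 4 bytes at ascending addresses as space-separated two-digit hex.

90 34 60 D4

Two's complement of -1875615532 in 32 bits: 1875615532 = 0x6FCB9F2C; invert → 0x903460D3; add 1 → 0x903460D4.
Split into bytes (most-significant first): 90 34 60 D4.
Big-endian stores the most-significant byte at the lowest address.
So the memory order matches the most-significant-first order: 90 34 60 D4.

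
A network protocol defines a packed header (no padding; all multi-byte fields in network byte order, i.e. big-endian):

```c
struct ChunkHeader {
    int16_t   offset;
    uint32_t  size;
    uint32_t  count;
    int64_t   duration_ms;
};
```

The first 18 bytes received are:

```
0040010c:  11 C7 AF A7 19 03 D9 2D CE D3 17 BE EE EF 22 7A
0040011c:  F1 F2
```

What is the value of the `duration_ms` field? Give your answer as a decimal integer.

`duration_ms` follows `offset` (2 B), `size` (4 B), `count` (4 B), so it starts at offset 2 + 4 + 4 = 10 and occupies 8 bytes.
Bytes at offsets 10..17: 17 BE EE EF 22 7A F1 F2.
Big-endian: lowest address holds the most-significant byte.
The bytes are already most-significant first: 0x17BEEEEF227AF1F2.
0x17BEEEEF227AF1F2 = 1711067619290444274.

1711067619290444274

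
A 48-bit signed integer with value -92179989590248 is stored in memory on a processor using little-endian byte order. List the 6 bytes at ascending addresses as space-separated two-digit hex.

18 0F 77 AC 29 AC

Two's complement of -92179989590248 in 48 bits: 92179989590248 = 0x53D65388F0E8; invert → 0xAC29AC770F17; add 1 → 0xAC29AC770F18.
Split into bytes (most-significant first): AC 29 AC 77 0F 18.
Little-endian stores the least-significant byte at the lowest address.
So at ascending addresses the bytes are 18 0F 77 AC 29 AC.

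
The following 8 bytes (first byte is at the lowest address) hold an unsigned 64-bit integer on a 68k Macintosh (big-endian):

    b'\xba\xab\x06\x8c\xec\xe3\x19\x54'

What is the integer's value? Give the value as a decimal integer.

13450851914411612500

Big-endian stores the most-significant byte at the lowest address.
The bytes are already most-significant first: 0xBAAB068CECE31954.
0xBAAB068CECE31954 = 13450851914411612500.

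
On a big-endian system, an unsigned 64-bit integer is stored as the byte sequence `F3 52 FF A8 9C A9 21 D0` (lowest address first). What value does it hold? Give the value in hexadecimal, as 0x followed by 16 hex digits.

0xF352FFA89CA921D0

In big-endian order the high byte comes first in memory.
The bytes are already most-significant first: 0xF352FFA89CA921D0.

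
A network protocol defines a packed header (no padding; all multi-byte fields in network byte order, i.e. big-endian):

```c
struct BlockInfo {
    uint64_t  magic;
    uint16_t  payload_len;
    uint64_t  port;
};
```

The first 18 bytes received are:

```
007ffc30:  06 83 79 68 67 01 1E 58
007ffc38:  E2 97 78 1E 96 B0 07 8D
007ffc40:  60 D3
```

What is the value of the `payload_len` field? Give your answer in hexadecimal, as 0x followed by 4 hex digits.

`payload_len` follows `magic` (8 bytes), so it starts at byte offset 8 and occupies 2 bytes.
Bytes at offsets 8..9: E2 97.
Big-endian: lowest address holds the most-significant byte.
The bytes are already most-significant first: 0xE297.

0xE297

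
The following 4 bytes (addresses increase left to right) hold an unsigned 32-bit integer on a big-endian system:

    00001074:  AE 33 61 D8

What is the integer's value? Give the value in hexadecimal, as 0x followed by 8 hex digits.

Big-endian: lowest address holds the most-significant byte.
The bytes are already most-significant first: 0xAE3361D8.

0xAE3361D8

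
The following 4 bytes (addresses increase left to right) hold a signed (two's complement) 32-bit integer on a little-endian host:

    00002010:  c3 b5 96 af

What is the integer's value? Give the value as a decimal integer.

In little-endian order the low byte comes first in memory.
Reassemble most-significant byte first: AF 96 B5 C3 → 0xAF96B5C3.
Top bit is set, so as a signed 32-bit value this is 0xAF96B5C3 − 2^32 = -1349077565.

-1349077565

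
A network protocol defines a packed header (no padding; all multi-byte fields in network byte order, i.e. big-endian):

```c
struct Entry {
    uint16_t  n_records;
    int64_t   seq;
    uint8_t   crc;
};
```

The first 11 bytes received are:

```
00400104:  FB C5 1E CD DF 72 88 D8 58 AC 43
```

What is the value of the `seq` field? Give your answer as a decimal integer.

`seq` follows `n_records` (2 bytes), so it starts at byte offset 2 and occupies 8 bytes.
Bytes at offsets 2..9: 1E CD DF 72 88 D8 58 AC.
Big-endian stores the most-significant byte at the lowest address.
The bytes are already most-significant first: 0x1ECDDF7288D858AC.
0x1ECDDF7288D858AC = 2219675874378668204.

2219675874378668204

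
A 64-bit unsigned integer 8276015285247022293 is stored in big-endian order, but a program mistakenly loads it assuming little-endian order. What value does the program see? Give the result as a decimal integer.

15354137548004842098

8276015285247022293 in 64-bit hexadecimal is 0x72DA500DC0DA14D5.
Stored big-endian, the bytes at ascending addresses are 72 DA 50 0D C0 DA 14 D5.
Read back as little-endian, the first byte is least significant, giving 0xD514DAC00D50DA72.
0xD514DAC00D50DA72 = 15354137548004842098.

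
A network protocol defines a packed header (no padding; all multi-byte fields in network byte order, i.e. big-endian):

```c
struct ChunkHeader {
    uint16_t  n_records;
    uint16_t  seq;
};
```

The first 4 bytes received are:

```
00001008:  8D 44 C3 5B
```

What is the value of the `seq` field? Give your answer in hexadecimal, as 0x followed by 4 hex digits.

0xC35B

`seq` follows `n_records` (2 bytes), so it starts at byte offset 2 and occupies 2 bytes.
Bytes at offsets 2..3: C3 5B.
In big-endian order the high byte comes first in memory.
The bytes are already most-significant first: 0xC35B.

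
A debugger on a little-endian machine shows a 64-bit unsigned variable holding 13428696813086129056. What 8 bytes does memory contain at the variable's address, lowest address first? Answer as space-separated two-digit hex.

13428696813086129056 in hexadecimal, padded to 64 bits, is 0xBA5C509A6C6B3BA0.
Split into bytes (most-significant first): BA 5C 50 9A 6C 6B 3B A0.
Little-endian stores the least-significant byte at the lowest address.
So at ascending addresses the bytes are A0 3B 6B 6C 9A 50 5C BA.

A0 3B 6B 6C 9A 50 5C BA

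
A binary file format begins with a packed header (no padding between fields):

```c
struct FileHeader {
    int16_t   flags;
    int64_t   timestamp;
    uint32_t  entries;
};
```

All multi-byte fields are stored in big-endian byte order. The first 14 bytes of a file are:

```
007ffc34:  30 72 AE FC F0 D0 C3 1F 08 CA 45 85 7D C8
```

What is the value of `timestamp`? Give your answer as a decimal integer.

-5837526237561550646

`timestamp` follows `flags` (2 bytes), so it starts at byte offset 2 and occupies 8 bytes.
Bytes at offsets 2..9: AE FC F0 D0 C3 1F 08 CA.
In big-endian order the high byte comes first in memory.
The bytes are already most-significant first: 0xAEFCF0D0C31F08CA.
Top bit is set, so as a signed 64-bit value this is 0xAEFCF0D0C31F08CA − 2^64 = -5837526237561550646.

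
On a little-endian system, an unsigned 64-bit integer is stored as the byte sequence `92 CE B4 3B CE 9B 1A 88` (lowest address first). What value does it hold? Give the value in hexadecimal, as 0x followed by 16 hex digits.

Little-endian stores the least-significant byte at the lowest address.
Reassemble most-significant byte first: 88 1A 9B CE 3B B4 CE 92 → 0x881A9BCE3BB4CE92.

0x881A9BCE3BB4CE92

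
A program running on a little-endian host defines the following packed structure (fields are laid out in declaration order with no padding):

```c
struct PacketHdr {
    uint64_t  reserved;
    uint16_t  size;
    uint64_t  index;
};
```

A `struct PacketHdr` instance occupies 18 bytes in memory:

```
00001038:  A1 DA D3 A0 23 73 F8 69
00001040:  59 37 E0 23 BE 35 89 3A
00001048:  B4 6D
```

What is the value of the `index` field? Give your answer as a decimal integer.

7905007606928647136

`index` follows `reserved` (8 B), `size` (2 B), so it starts at offset 8 + 2 = 10 and occupies 8 bytes.
Bytes at offsets 10..17: E0 23 BE 35 89 3A B4 6D.
In little-endian order the low byte comes first in memory.
Reassemble most-significant byte first: 6D B4 3A 89 35 BE 23 E0 → 0x6DB43A8935BE23E0.
0x6DB43A8935BE23E0 = 7905007606928647136.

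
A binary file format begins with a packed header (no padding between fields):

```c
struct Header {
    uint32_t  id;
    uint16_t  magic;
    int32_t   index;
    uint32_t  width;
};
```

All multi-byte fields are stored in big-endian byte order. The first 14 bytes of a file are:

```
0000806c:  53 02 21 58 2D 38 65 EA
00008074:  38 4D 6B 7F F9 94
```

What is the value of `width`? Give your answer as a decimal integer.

`width` follows `id` (4 B), `magic` (2 B), `index` (4 B), so it starts at offset 4 + 2 + 4 = 10 and occupies 4 bytes.
Bytes at offsets 10..13: 6B 7F F9 94.
Big-endian stores the most-significant byte at the lowest address.
The bytes are already most-significant first: 0x6B7FF994.
0x6B7FF994 = 1803549076.

1803549076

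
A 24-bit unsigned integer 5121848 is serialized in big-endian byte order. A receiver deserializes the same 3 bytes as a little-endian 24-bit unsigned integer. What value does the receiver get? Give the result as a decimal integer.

3680078

5121848 in 24-bit hexadecimal is 0x4E2738.
Stored big-endian, the bytes at ascending addresses are 4E 27 38.
Read back as little-endian, the first byte is least significant, giving 0x38274E.
0x38274E = 3680078.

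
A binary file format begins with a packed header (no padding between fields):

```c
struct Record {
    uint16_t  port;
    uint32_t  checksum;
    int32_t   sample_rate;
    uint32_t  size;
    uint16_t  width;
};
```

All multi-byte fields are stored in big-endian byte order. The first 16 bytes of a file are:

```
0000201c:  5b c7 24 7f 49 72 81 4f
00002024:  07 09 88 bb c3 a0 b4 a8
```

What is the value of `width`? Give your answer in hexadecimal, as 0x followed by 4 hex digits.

`width` follows `port` (2 B), `checksum` (4 B), `sample_rate` (4 B), `size` (4 B), so it starts at offset 2 + 4 + 4 + 4 = 14 and occupies 2 bytes.
Bytes at offsets 14..15: B4 A8.
Big-endian: lowest address holds the most-significant byte.
The bytes are already most-significant first: 0xB4A8.

0xB4A8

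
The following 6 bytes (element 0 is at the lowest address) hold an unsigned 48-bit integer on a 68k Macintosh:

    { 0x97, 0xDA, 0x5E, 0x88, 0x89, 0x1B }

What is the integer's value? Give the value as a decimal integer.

Big-endian: lowest address holds the most-significant byte.
The bytes are already most-significant first: 0x97DA5E88891B.
0x97DA5E88891B = 166964144671003.

166964144671003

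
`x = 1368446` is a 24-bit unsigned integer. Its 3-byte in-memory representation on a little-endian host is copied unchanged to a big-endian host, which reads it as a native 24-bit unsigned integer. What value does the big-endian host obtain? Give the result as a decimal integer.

1368446 in 24-bit hexadecimal is 0x14E17E.
Stored little-endian, the bytes at ascending addresses are 7E E1 14.
Read back as big-endian, the last byte is least significant, giving 0x7EE114.
0x7EE114 = 8315156.

8315156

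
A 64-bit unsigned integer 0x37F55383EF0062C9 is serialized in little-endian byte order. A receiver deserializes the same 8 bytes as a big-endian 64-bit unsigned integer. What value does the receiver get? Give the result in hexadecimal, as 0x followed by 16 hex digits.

0xC96200EF8353F537

Stored little-endian, the bytes at ascending addresses are C9 62 00 EF 83 53 F5 37.
Read back as big-endian, the last byte is least significant, giving 0xC96200EF8353F537.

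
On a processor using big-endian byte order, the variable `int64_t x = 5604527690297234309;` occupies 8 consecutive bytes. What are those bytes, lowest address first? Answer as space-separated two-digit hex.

4D C7 48 3D 82 01 D3 85

5604527690297234309 in hexadecimal, padded to 64 bits, is 0x4DC7483D8201D385.
Split into bytes (most-significant first): 4D C7 48 3D 82 01 D3 85.
Big-endian: lowest address holds the most-significant byte.
So the memory order matches the most-significant-first order: 4D C7 48 3D 82 01 D3 85.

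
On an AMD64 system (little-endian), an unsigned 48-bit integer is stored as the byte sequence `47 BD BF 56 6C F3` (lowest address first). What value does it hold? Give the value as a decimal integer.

267646637423943

Little-endian stores the least-significant byte at the lowest address.
Reassemble most-significant byte first: F3 6C 56 BF BD 47 → 0xF36C56BFBD47.
0xF36C56BFBD47 = 267646637423943.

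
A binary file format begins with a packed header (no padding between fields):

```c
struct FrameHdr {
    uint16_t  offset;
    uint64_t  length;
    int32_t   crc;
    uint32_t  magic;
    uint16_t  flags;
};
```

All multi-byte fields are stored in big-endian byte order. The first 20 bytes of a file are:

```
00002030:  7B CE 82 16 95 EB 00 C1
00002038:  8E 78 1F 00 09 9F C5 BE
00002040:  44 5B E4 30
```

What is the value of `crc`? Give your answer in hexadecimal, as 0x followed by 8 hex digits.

0x1F00099F

`crc` follows `offset` (2 B), `length` (8 B), so it starts at offset 2 + 8 = 10 and occupies 4 bytes.
Bytes at offsets 10..13: 1F 00 09 9F.
Big-endian: lowest address holds the most-significant byte.
The bytes are already most-significant first: 0x1F00099F.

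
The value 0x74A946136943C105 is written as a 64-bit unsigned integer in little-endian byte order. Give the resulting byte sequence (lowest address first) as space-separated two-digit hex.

05 C1 43 69 13 46 A9 74

Split into bytes (most-significant first): 74 A9 46 13 69 43 C1 05.
In little-endian order the low byte comes first in memory.
So at ascending addresses the bytes are 05 C1 43 69 13 46 A9 74.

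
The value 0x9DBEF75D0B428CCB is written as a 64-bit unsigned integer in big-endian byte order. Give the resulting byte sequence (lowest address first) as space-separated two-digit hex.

Split into bytes (most-significant first): 9D BE F7 5D 0B 42 8C CB.
Big-endian stores the most-significant byte at the lowest address.
So the memory order matches the most-significant-first order: 9D BE F7 5D 0B 42 8C CB.

9D BE F7 5D 0B 42 8C CB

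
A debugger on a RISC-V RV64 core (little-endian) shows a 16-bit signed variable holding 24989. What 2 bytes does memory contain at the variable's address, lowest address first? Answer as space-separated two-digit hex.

24989 in hexadecimal, padded to 16 bits, is 0x619D.
Split into bytes (most-significant first): 61 9D.
In little-endian order the low byte comes first in memory.
So at ascending addresses the bytes are 9D 61.

9D 61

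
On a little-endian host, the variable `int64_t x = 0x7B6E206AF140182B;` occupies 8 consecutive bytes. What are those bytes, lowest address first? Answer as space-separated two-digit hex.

2B 18 40 F1 6A 20 6E 7B

Split into bytes (most-significant first): 7B 6E 20 6A F1 40 18 2B.
Little-endian: lowest address holds the least-significant byte.
So at ascending addresses the bytes are 2B 18 40 F1 6A 20 6E 7B.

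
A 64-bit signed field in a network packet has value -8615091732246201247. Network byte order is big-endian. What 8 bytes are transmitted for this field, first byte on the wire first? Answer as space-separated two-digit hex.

Two's complement of -8615091732246201247 in 64 bits: 8615091732246201247 = 0x778EF44927F0839F; invert → 0x88710BB6D80F7C60; add 1 → 0x88710BB6D80F7C61.
Split into bytes (most-significant first): 88 71 0B B6 D8 0F 7C 61.
Big-endian: lowest address holds the most-significant byte.
So the memory order matches the most-significant-first order: 88 71 0B B6 D8 0F 7C 61.

88 71 0B B6 D8 0F 7C 61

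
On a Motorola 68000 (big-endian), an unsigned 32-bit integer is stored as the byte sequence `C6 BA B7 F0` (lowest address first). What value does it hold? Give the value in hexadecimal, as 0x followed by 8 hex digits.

0xC6BAB7F0

In big-endian order the high byte comes first in memory.
The bytes are already most-significant first: 0xC6BAB7F0.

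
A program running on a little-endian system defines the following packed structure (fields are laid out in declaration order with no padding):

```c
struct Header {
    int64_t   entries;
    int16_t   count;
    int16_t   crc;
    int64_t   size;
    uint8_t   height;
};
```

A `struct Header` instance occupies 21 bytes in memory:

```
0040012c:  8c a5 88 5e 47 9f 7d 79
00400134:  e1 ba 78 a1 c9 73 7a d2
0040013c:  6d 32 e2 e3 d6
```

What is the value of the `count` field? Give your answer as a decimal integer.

-17695

`count` follows `entries` (8 bytes), so it starts at byte offset 8 and occupies 2 bytes.
Bytes at offsets 8..9: E1 BA.
In little-endian order the low byte comes first in memory.
Reassemble most-significant byte first: BA E1 → 0xBAE1.
Top bit is set, so as a signed 16-bit value this is 0xBAE1 − 2^16 = -17695.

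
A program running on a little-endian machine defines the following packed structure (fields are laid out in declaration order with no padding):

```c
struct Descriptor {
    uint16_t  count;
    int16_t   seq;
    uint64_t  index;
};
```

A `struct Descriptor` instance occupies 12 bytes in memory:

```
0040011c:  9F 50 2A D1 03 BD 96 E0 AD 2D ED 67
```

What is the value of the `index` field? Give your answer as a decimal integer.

`index` follows `count` (2 B), `seq` (2 B), so it starts at offset 2 + 2 = 4 and occupies 8 bytes.
Bytes at offsets 4..11: 03 BD 96 E0 AD 2D ED 67.
Little-endian: lowest address holds the least-significant byte.
Reassemble most-significant byte first: 67 ED 2D AD E0 96 BD 03 → 0x67ED2DADE096BD03.
0x67ED2DADE096BD03 = 7488691980207570179.

7488691980207570179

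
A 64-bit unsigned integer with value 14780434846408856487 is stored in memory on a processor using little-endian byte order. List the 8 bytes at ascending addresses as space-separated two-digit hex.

A7 53 01 C6 2E A7 1E CD

14780434846408856487 in hexadecimal, padded to 64 bits, is 0xCD1EA72EC60153A7.
Split into bytes (most-significant first): CD 1E A7 2E C6 01 53 A7.
Little-endian: lowest address holds the least-significant byte.
So at ascending addresses the bytes are A7 53 01 C6 2E A7 1E CD.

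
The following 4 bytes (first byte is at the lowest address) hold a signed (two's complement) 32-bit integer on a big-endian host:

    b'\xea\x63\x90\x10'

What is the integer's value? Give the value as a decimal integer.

-362573808

In big-endian order the high byte comes first in memory.
The bytes are already most-significant first: 0xEA639010.
Top bit is set, so as a signed 32-bit value this is 0xEA639010 − 2^32 = -362573808.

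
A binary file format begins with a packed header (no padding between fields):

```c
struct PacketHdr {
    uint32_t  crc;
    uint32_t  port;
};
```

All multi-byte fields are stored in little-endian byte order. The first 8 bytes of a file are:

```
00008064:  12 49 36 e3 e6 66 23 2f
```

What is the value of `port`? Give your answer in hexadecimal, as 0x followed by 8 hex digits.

`port` follows `crc` (4 bytes), so it starts at byte offset 4 and occupies 4 bytes.
Bytes at offsets 4..7: E6 66 23 2F.
In little-endian order the low byte comes first in memory.
Reassemble most-significant byte first: 2F 23 66 E6 → 0x2F2366E6.

0x2F2366E6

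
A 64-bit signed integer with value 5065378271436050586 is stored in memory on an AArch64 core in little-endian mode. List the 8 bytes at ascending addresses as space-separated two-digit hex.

5065378271436050586 in hexadecimal, padded to 64 bits, is 0x464BD6B349ED909A.
Split into bytes (most-significant first): 46 4B D6 B3 49 ED 90 9A.
Little-endian stores the least-significant byte at the lowest address.
So at ascending addresses the bytes are 9A 90 ED 49 B3 D6 4B 46.

9A 90 ED 49 B3 D6 4B 46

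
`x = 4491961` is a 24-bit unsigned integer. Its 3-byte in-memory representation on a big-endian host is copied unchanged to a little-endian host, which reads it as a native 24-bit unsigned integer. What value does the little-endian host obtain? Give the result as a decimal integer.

4491961 in 24-bit hexadecimal is 0x448AB9.
Stored big-endian, the bytes at ascending addresses are 44 8A B9.
Read back as little-endian, the first byte is least significant, giving 0xB98A44.
0xB98A44 = 12159556.

12159556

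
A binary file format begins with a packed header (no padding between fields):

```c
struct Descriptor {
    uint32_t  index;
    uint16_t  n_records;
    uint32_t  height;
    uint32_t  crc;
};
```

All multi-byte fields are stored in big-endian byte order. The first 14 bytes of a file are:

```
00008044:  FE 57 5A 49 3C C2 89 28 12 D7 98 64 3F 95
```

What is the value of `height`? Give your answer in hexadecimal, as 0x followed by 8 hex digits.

0x892812D7

`height` follows `index` (4 B), `n_records` (2 B), so it starts at offset 4 + 2 = 6 and occupies 4 bytes.
Bytes at offsets 6..9: 89 28 12 D7.
Big-endian: lowest address holds the most-significant byte.
The bytes are already most-significant first: 0x892812D7.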